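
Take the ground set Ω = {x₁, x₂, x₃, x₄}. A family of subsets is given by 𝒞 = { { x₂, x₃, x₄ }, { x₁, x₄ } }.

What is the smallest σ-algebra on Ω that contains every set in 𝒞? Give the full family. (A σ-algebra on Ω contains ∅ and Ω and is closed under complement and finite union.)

Answer: σ(𝒞) = { {}, { x₁ }, { x₄ }, { x₁, x₄ }, { x₂, x₃ }, { x₁, x₂, x₃ }, { x₂, x₃, x₄ }, Ω }

Trace:
Begin from { {}, { x₁, x₄ }, { x₂, x₃, x₄ }, Ω } (that is, 𝒞 plus ∅ and Ω).
Round 1 adds 2:
  { x₁ }  = ᶜ of { x₂, x₃, x₄ }
  { x₂, x₃ }  = ᶜ of { x₁, x₄ }
  |family| = 6
Round 2 (1 new):
  { x₁, x₂, x₃ }  = { x₂, x₃ } ∪ { x₁ }
  |family| = 7
Round 3 adds 1:
  { x₄ }  = ᶜ of { x₁, x₂, x₃ }
  |family| = 8
Round 4: no new sets; the family is a σ-algebra.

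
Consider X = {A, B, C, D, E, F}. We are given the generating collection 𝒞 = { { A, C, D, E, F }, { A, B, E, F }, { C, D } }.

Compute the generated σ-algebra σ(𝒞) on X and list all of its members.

Begin from { {}, { C, D }, { A, B, E, F }, { A, C, D, E, F }, X } (that is, 𝒞 plus ∅ and X).
Round 1 (1 new):
  { B }  = X∖{ A, C, D, E, F }
  |family| = 6
Round 2 adds 1:
  { B, C, D }  = { B } ∪ { C, D }
  |family| = 7
Round 3 (1 new):
  { A, E, F }  = X∖{ B, C, D }
  |family| = 8
After Round 4 the family is unchanged; done.

Hence σ(𝒞) has 8 members: { {}, { B }, { C, D }, { A, E, F }, { B, C, D }, { A, B, E, F }, { A, C, D, E, F }, X }.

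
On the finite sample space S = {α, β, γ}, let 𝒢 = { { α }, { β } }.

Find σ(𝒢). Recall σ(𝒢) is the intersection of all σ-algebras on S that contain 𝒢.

|σ(𝒢)| = 8.  σ(𝒢) = { ∅, { α }, { β }, { γ }, { α, β }, { α, γ }, { β, γ }, S }

Trace:
Begin from { ∅, { α }, { β }, S } (that is, 𝒢 plus ∅ and S).
Step 1: 3 new —
  { α, β }  = { α } ∪ { β }
  { α, γ }  = { β }ᶜ
  { β, γ }  = { α }ᶜ
  — 7 sets.
Step 2 adds 1:
  { γ }  = { α, β }ᶜ
  — 8 sets.
After Step 3 the family is unchanged; done.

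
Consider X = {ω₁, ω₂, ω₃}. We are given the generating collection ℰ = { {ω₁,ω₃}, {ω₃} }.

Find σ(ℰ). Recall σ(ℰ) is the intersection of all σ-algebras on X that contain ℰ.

σ(ℰ) (8 sets): { ∅, {ω₁}, {ω₂}, {ω₃}, {ω₁,ω₂}, {ω₁,ω₃}, {ω₂,ω₃}, X }

Check:
Seed the family with ℰ together with ∅ and X: { ∅, {ω₃}, {ω₁,ω₃}, X }.
Pass 1 adds 2:
  {ω₂}  = ᶜ of {ω₁,ω₃}
  {ω₁,ω₂}  = ᶜ of {ω₃}
Pass 2 adds 1:
  {ω₂,ω₃}  = {ω₃} ∪ {ω₂}
Pass 3 (1 new):
  {ω₁}  = ᶜ of {ω₂,ω₃}
After Pass 4 the family is unchanged; done.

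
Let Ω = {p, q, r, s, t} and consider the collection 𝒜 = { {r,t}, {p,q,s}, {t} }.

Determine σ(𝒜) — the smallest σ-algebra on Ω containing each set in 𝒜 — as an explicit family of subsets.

σ(𝒜) = { {}, {r}, {t}, {r,t}, {p,q,s}, {p,q,r,s}, {p,q,s,t}, Ω }

Derivation:
Start: 𝒜 ∪ {∅, Ω} = { {}, {t}, {r,t}, {p,q,s}, Ω }.
Step 1 (2 new):
  {p,q,r,s}  = {t}ᶜ
  {p,q,s,t}  = {p,q,s} ∪ {t}
  |family| = 7
Step 2. New:
  {r}  = {p,q,s,t}ᶜ
  |family| = 8
After Step 3 the family is unchanged; done.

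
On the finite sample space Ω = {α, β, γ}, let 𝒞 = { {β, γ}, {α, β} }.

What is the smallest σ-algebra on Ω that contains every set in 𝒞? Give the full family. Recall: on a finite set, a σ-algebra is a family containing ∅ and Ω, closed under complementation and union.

σ(𝒞) (8 sets): { {}, {α}, {β}, {γ}, {α, β}, {α, γ}, {β, γ}, Ω }

Trace:
Begin from { {}, {α, β}, {β, γ}, Ω } (that is, 𝒞 plus ∅ and Ω).
Round 1: +2 →
  {α}  = ᶜ of {β, γ}
  {γ}  = ᶜ of {α, β}
  |family| = 6
Round 2: 1 new —
  {α, γ}  = {γ} ∪ {α}
  |family| = 7
Round 3. New:
  {β}  = ᶜ of {α, γ}
  |family| = 8
Round 4: closed — nothing new.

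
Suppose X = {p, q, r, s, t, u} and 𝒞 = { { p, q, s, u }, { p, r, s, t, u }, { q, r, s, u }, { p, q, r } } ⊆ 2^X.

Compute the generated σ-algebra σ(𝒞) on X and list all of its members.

Initial family (6 sets): { ∅, { p, q, r }, { p, q, s, u }, { q, r, s, u }, { p, r, s, t, u }, X }.
Step 1: +5 →
  { q }  = complement { p, r, s, t, u }
  { p, t }  = complement { q, r, s, u }
  { r, t }  = complement { p, q, s, u }
  { s, t, u }  = complement { p, q, r }
  { p, q, r, s, u }  = { p, q, s, u } ∪ { p, q, r }
  — 11 sets.
Step 2. New:
  { t }  = complement { p, q, r, s, u }
  { p, q, t }  = { q } ∪ { p, t }
  { p, r, t }  = { p, t } ∪ { r, t }
  { q, r, t }  = { q } ∪ { r, t }
  { p, q, r, t }  = { p, q, r } ∪ { p, t }
  { p, s, t, u }  = { p, t } ∪ { s, t, u }
  { q, s, t, u }  = { q } ∪ { s, t, u }
  { r, s, t, u }  = { r, t } ∪ { s, t, u }
  { p, q, s, t, u }  = { p, q, s, u } ∪ { p, t }
  { q, r, s, t, u }  = { q, r, s, u } ∪ { r, t }
  — 21 sets.
Step 3. New:
  { p }  = complement { q, r, s, t, u }
  { r }  = complement { p, q, s, t, u }
  { p, q }  = complement { r, s, t, u }
  { p, r }  = complement { q, s, t, u }
  { q, r }  = complement { p, s, t, u }
  { q, t }  = { q } ∪ { t }
  { s, u }  = complement { p, q, r, t }
  { p, s, u }  = complement { q, r, t }
  { q, s, u }  = complement { p, r, t }
  { r, s, u }  = complement { p, q, t }
  — 31 sets.
Step 4 adds 1:
  { p, r, s, u }  = complement { q, t }
  — 32 sets.
Step 5: no new sets; the family is a σ-algebra.

Hence σ(𝒞) has 32 members: { ∅, { p }, { q }, { r }, { t }, { p, q }, { p, r }, { p, t }, { q, r }, { q, t }, { r, t }, { s, u }, { p, q, r }, { p, q, t }, { p, r, t }, { p, s, u }, { q, r, t }, { q, s, u }, { r, s, u }, { s, t, u }, { p, q, r, t }, { p, q, s, u }, { p, r, s, u }, { p, s, t, u }, { q, r, s, u }, { q, s, t, u }, { r, s, t, u }, { p, q, r, s, u }, { p, q, s, t, u }, { p, r, s, t, u }, { q, r, s, t, u }, X }.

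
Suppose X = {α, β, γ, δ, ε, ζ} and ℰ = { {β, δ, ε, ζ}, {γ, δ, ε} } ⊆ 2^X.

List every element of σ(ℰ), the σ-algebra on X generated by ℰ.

Seed the family with ℰ together with ∅ and X: { ∅, {γ, δ, ε}, {β, δ, ε, ζ}, X }.
Iteration 1: 3 new —
  {α, γ}  = complement {β, δ, ε, ζ}
  {α, β, ζ}  = complement {γ, δ, ε}
  {β, γ, δ, ε, ζ}  = {γ, δ, ε} ∪ {β, δ, ε, ζ}
  — 7 sets.
Iteration 2 adds 4:
  {α}  = complement {β, γ, δ, ε, ζ}
  {α, β, γ, ζ}  = {α, γ} ∪ {α, β, ζ}
  {α, γ, δ, ε}  = {γ, δ, ε} ∪ {α, γ}
  {α, β, δ, ε, ζ}  = {β, δ, ε, ζ} ∪ {α, β, ζ}
  — 11 sets.
Iteration 3: 3 new —
  {γ}  = complement {α, β, δ, ε, ζ}
  {β, ζ}  = complement {α, γ, δ, ε}
  {δ, ε}  = complement {α, β, γ, ζ}
  — 14 sets.
Iteration 4 (2 new):
  {α, δ, ε}  = {δ, ε} ∪ {α}
  {β, γ, ζ}  = {γ} ∪ {β, ζ}
  — 16 sets.
After Iteration 5 the family is unchanged; done.

Hence σ(ℰ) has 16 members: { ∅, {α}, {γ}, {α, γ}, {β, ζ}, {δ, ε}, {α, β, ζ}, {α, δ, ε}, {β, γ, ζ}, {γ, δ, ε}, {α, β, γ, ζ}, {α, γ, δ, ε}, {β, δ, ε, ζ}, {α, β, δ, ε, ζ}, {β, γ, δ, ε, ζ}, X }.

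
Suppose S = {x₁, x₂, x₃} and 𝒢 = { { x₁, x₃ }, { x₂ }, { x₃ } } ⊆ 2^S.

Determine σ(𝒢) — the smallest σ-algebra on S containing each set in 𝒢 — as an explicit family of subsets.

Begin from { {  }, { x₂ }, { x₃ }, { x₁, x₃ }, S } (that is, 𝒢 plus ∅ and S).
Pass 1 (2 new):
  { x₁, x₂ }  = { x₃ }ᶜ
  { x₂, x₃ }  = { x₃ } ∪ { x₂ }
  [7 total]
Pass 2 (1 new):
  { x₁ }  = { x₂, x₃ }ᶜ
  [8 total]
Pass 3: closed — nothing new.

σ(𝒢) = { {  }, { x₁ }, { x₂ }, { x₃ }, { x₁, x₂ }, { x₁, x₃ }, { x₂, x₃ }, S }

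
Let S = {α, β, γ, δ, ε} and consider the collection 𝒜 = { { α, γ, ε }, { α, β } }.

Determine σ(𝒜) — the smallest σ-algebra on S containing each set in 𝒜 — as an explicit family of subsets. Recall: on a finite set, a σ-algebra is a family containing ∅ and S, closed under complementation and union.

Take S₀ = 𝒜 ∪ {∅, S} = { ∅, { α, β }, { α, γ, ε }, S }.
Round 1. New:
  { β, δ }  = ᶜ of { α, γ, ε }
  { γ, δ, ε }  = ᶜ of { α, β }
  { α, β, γ, ε }  = { α, γ, ε } ∪ { α, β }
  |family| = 7
Round 2 (4 new):
  { δ }  = ᶜ of { α, β, γ, ε }
  { α, β, δ }  = { α, β } ∪ { β, δ }
  { α, γ, δ, ε }  = { γ, δ, ε } ∪ { α, γ, ε }
  { β, γ, δ, ε }  = { γ, δ, ε } ∪ { β, δ }
  |family| = 11
Round 3: 3 new —
  { α }  = ᶜ of { β, γ, δ, ε }
  { β }  = ᶜ of { α, γ, δ, ε }
  { γ, ε }  = ᶜ of { α, β, δ }
  |family| = 14
Round 4 (2 new):
  { α, δ }  = { δ } ∪ { α }
  { β, γ, ε }  = { γ, ε } ∪ { β }
  |family| = 16
Round 5: closed — nothing new.

|σ(𝒜)| = 16.  σ(𝒜) = { ∅, { α }, { β }, { δ }, { α, β }, { α, δ }, { β, δ }, { γ, ε }, { α, β, δ }, { α, γ, ε }, { β, γ, ε }, { γ, δ, ε }, { α, β, γ, ε }, { α, γ, δ, ε }, { β, γ, δ, ε }, S }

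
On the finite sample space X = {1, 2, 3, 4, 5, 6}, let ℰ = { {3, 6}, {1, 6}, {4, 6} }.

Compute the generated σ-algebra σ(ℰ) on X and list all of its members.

σ(ℰ) = { {}, {1}, {3}, {4}, {6}, {1, 3}, {1, 4}, {1, 6}, {2, 5}, {3, 4}, {3, 6}, {4, 6}, {1, 2, 5}, {1, 3, 4}, {1, 3, 6}, {1, 4, 6}, {2, 3, 5}, {2, 4, 5}, {2, 5, 6}, {3, 4, 6}, {1, 2, 3, 5}, {1, 2, 4, 5}, {1, 2, 5, 6}, {1, 3, 4, 6}, {2, 3, 4, 5}, {2, 3, 5, 6}, {2, 4, 5, 6}, {1, 2, 3, 4, 5}, {1, 2, 3, 5, 6}, {1, 2, 4, 5, 6}, {2, 3, 4, 5, 6}, X }

Trace:
Begin from { {}, {1, 6}, {3, 6}, {4, 6}, X } (that is, ℰ plus ∅ and X).
Round 1 (6 new):
  {1, 3, 6}  = {3, 6} ∪ {1, 6}
  {1, 4, 6}  = {1, 6} ∪ {4, 6}
  {3, 4, 6}  = {3, 6} ∪ {4, 6}
  {1, 2, 3, 5}  = ᶜ of {4, 6}
  {1, 2, 4, 5}  = ᶜ of {3, 6}
  {2, 3, 4, 5}  = ᶜ of {1, 6}
  |family| = 11
Round 2. New:
  {1, 2, 5}  = ᶜ of {3, 4, 6}
  {2, 3, 5}  = ᶜ of {1, 4, 6}
  {2, 4, 5}  = ᶜ of {1, 3, 6}
  {1, 3, 4, 6}  = {1, 3, 6} ∪ {1, 4, 6}
  {1, 2, 3, 4, 5}  = {2, 3, 4, 5} ∪ {1, 2, 4, 5}
  {1, 2, 3, 5, 6}  = {1, 3, 6} ∪ {1, 2, 3, 5}
  {1, 2, 4, 5, 6}  = {1, 6} ∪ {1, 2, 4, 5}
  {2, 3, 4, 5, 6}  = {2, 3, 4, 5} ∪ {3, 6}
  |family| = 19
Round 3: 8 new —
  {1}  = ᶜ of {2, 3, 4, 5, 6}
  {3}  = ᶜ of {1, 2, 4, 5, 6}
  {4}  = ᶜ of {1, 2, 3, 5, 6}
  {6}  = ᶜ of {1, 2, 3, 4, 5}
  {2, 5}  = ᶜ of {1, 3, 4, 6}
  {1, 2, 5, 6}  = {1, 6} ∪ {1, 2, 5}
  {2, 3, 5, 6}  = {2, 3, 5} ∪ {3, 6}
  {2, 4, 5, 6}  = {4, 6} ∪ {2, 4, 5}
  |family| = 27
Round 4. New:
  {1, 3}  = ᶜ of {2, 4, 5, 6}
  {1, 4}  = ᶜ of {2, 3, 5, 6}
  {3, 4}  = ᶜ of {1, 2, 5, 6}
  {2, 5, 6}  = {2, 5} ∪ {6}
  |family| = 31
Round 5 adds 1:
  {1, 3, 4}  = ᶜ of {2, 5, 6}
  |family| = 32
Round 6: already closed under ᶜ and ∪.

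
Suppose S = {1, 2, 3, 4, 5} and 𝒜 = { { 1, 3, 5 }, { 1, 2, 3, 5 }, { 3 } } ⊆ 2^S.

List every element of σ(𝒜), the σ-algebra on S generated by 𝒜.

Answer: σ(𝒜) = { {}, { 2 }, { 3 }, { 4 }, { 1, 5 }, { 2, 3 }, { 2, 4 }, { 3, 4 }, { 1, 2, 5 }, { 1, 3, 5 }, { 1, 4, 5 }, { 2, 3, 4 }, { 1, 2, 3, 5 }, { 1, 2, 4, 5 }, { 1, 3, 4, 5 }, S }

Working:
Seed the family with 𝒜 together with ∅ and S: { {}, { 3 }, { 1, 3, 5 }, { 1, 2, 3, 5 }, S }.
Round 1 (3 new):
  { 4 }  = complement { 1, 2, 3, 5 }
  { 2, 4 }  = complement { 1, 3, 5 }
  { 1, 2, 4, 5 }  = complement { 3 }
Round 2. New:
  { 3, 4 }  = { 4 } ∪ { 3 }
  { 2, 3, 4 }  = { 3 } ∪ { 2, 4 }
  { 1, 3, 4, 5 }  = { 4 } ∪ { 1, 3, 5 }
Round 3: 3 new —
  { 2 }  = complement { 1, 3, 4, 5 }
  { 1, 5 }  = complement { 2, 3, 4 }
  { 1, 2, 5 }  = complement { 3, 4 }
Round 4: +2 →
  { 2, 3 }  = { 3 } ∪ { 2 }
  { 1, 4, 5 }  = { 1, 5 } ∪ { 4 }
Round 5: no new sets; the family is a σ-algebra.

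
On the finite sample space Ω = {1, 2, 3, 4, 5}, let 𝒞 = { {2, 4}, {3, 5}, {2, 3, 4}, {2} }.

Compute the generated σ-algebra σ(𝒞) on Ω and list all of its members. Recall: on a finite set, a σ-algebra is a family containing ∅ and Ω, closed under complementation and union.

σ(𝒞) = { {}, {1}, {2}, {3}, {4}, {5}, {1, 2}, {1, 3}, {1, 4}, {1, 5}, {2, 3}, {2, 4}, {2, 5}, {3, 4}, {3, 5}, {4, 5}, {1, 2, 3}, {1, 2, 4}, {1, 2, 5}, {1, 3, 4}, {1, 3, 5}, {1, 4, 5}, {2, 3, 4}, {2, 3, 5}, {2, 4, 5}, {3, 4, 5}, {1, 2, 3, 4}, {1, 2, 3, 5}, {1, 2, 4, 5}, {1, 3, 4, 5}, {2, 3, 4, 5}, Ω }

Working:
Seed the family with 𝒞 together with ∅ and Ω: { {}, {2}, {2, 4}, {3, 5}, {2, 3, 4}, Ω }.
Step 1 (6 new):
  {1, 5}  = Ω∖{2, 3, 4}
  {1, 2, 4}  = Ω∖{3, 5}
  {1, 3, 5}  = Ω∖{2, 4}
  {2, 3, 5}  = {3, 5} ∪ {2}
  {1, 3, 4, 5}  = Ω∖{2}
  {2, 3, 4, 5}  = {2, 3, 4} ∪ {3, 5}
  [12 total]
Step 2. New:
  {1}  = Ω∖{2, 3, 4, 5}
  {1, 4}  = Ω∖{2, 3, 5}
  {1, 2, 5}  = {2} ∪ {1, 5}
  {1, 2, 3, 4}  = {2, 3, 4} ∪ {1, 2, 4}
  {1, 2, 3, 5}  = {1, 3, 5} ∪ {2}
  {1, 2, 4, 5}  = {1, 2, 4} ∪ {1, 5}
  [18 total]
Step 3. New:
  {3}  = Ω∖{1, 2, 4, 5}
  {4}  = Ω∖{1, 2, 3, 5}
  {5}  = Ω∖{1, 2, 3, 4}
  {1, 2}  = {2} ∪ {1}
  {3, 4}  = Ω∖{1, 2, 5}
  {1, 4, 5}  = {1, 4} ∪ {1, 5}
  [24 total]
Step 4 (8 new):
  {1, 3}  = {3} ∪ {1}
  {2, 3}  = Ω∖{1, 4, 5}
  {2, 5}  = {2} ∪ {5}
  {4, 5}  = {5} ∪ {4}
  {1, 2, 3}  = {1, 2} ∪ {3}
  {1, 3, 4}  = {3, 4} ∪ {1, 4}
  {2, 4, 5}  = {5} ∪ {2, 4}
  {3, 4, 5}  = Ω∖{1, 2}
  [32 total]
Step 5: closed — nothing new.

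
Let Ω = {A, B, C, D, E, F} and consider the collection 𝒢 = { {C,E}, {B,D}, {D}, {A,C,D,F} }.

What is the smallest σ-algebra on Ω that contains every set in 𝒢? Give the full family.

Begin from { ∅, {D}, {B,D}, {C,E}, {A,C,D,F}, Ω } (that is, 𝒢 plus ∅ and Ω).
Round 1 (8 new):
  {B,E}  = complement {A,C,D,F}
  {C,D,E}  = {D} ∪ {C,E}
  {A,B,D,F}  = complement {C,E}
  {A,C,E,F}  = complement {B,D}
  {B,C,D,E}  = {C,E} ∪ {B,D}
  {A,B,C,D,F}  = {A,C,D,F} ∪ {B,D}
  {A,B,C,E,F}  = complement {D}
  {A,C,D,E,F}  = {A,C,D,F} ∪ {C,E}
  — 14 sets.
Round 2: 7 new —
  {B}  = complement {A,C,D,E,F}
  {E}  = complement {A,B,C,D,F}
  {A,F}  = complement {B,C,D,E}
  {A,B,F}  = complement {C,D,E}
  {B,C,E}  = {B,E} ∪ {C,E}
  {B,D,E}  = {B,E} ∪ {D}
  {A,B,D,E,F}  = {B,E} ∪ {A,B,D,F}
  — 21 sets.
Round 3: 6 new —
  {C}  = complement {A,B,D,E,F}
  {D,E}  = {E} ∪ {D}
  {A,C,F}  = complement {B,D,E}
  {A,D,F}  = complement {B,C,E}
  {A,E,F}  = {A,F} ∪ {E}
  {A,B,E,F}  = {B,E} ∪ {A,F}
  — 27 sets.
Round 4 adds 5:
  {B,C}  = {B} ∪ {C}
  {C,D}  = complement {A,B,E,F}
  {B,C,D}  = complement {A,E,F}
  {A,B,C,F}  = complement {D,E}
  {A,D,E,F}  = {A,F} ∪ {D,E}
  — 32 sets.
Round 5: stable.

σ(𝒢) = { ∅, {B}, {C}, {D}, {E}, {A,F}, {B,C}, {B,D}, {B,E}, {C,D}, {C,E}, {D,E}, {A,B,F}, {A,C,F}, {A,D,F}, {A,E,F}, {B,C,D}, {B,C,E}, {B,D,E}, {C,D,E}, {A,B,C,F}, {A,B,D,F}, {A,B,E,F}, {A,C,D,F}, {A,C,E,F}, {A,D,E,F}, {B,C,D,E}, {A,B,C,D,F}, {A,B,C,E,F}, {A,B,D,E,F}, {A,C,D,E,F}, Ω }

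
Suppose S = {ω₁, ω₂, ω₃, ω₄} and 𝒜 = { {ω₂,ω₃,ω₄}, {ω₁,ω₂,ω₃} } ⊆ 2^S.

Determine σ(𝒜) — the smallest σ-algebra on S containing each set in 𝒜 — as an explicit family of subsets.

Begin from { {}, {ω₁,ω₂,ω₃}, {ω₂,ω₃,ω₄}, S } (that is, 𝒜 plus ∅ and S).
Pass 1 (2 new):
  {ω₁}  = complement {ω₂,ω₃,ω₄}
  {ω₄}  = complement {ω₁,ω₂,ω₃}
  |family| = 6
Pass 2: +1 →
  {ω₁,ω₄}  = {ω₄} ∪ {ω₁}
  |family| = 7
Pass 3. New:
  {ω₂,ω₃}  = complement {ω₁,ω₄}
  |family| = 8
After Pass 4 the family is unchanged; done.

|σ(𝒜)| = 8.  σ(𝒜) = { {}, {ω₁}, {ω₄}, {ω₁,ω₄}, {ω₂,ω₃}, {ω₁,ω₂,ω₃}, {ω₂,ω₃,ω₄}, S }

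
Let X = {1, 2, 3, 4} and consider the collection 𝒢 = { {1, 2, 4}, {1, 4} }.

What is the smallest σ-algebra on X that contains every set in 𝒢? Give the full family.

σ(𝒢) (8 sets): { {}, {2}, {3}, {1, 4}, {2, 3}, {1, 2, 4}, {1, 3, 4}, X }

Working:
Initial family (4 sets): { {}, {1, 4}, {1, 2, 4}, X }.
Iteration 1. New:
  {3}  = ᶜ of {1, 2, 4}
  {2, 3}  = ᶜ of {1, 4}
  [6 total]
Iteration 2 adds 1:
  {1, 3, 4}  = {3} ∪ {1, 4}
  [7 total]
Iteration 3 adds 1:
  {2}  = ᶜ of {1, 3, 4}
  [8 total]
Iteration 4: stable.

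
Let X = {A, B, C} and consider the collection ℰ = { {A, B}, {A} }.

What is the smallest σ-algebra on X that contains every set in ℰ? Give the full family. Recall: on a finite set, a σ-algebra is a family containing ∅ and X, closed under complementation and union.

σ(ℰ) (8 sets): { {}, {A}, {B}, {C}, {A, B}, {A, C}, {B, C}, X }

Derivation:
Start: ℰ ∪ {∅, X} = { {}, {A}, {A, B}, X }.
Pass 1 (2 new):
  {C}  = {A, B}ᶜ
  {B, C}  = {A}ᶜ
  — 6 sets.
Pass 2: +1 →
  {A, C}  = {C} ∪ {A}
  — 7 sets.
Pass 3: +1 →
  {B}  = {A, C}ᶜ
  — 8 sets.
After Pass 4 the family is unchanged; done.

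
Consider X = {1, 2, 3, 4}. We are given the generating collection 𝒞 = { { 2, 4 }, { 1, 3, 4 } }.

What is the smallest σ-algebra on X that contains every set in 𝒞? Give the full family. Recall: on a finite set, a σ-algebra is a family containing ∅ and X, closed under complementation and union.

Seed the family with 𝒞 together with ∅ and X: { {  }, { 2, 4 }, { 1, 3, 4 }, X }.
Iteration 1: +2 →
  { 2 }  = X∖{ 1, 3, 4 }
  { 1, 3 }  = X∖{ 2, 4 }
Iteration 2: 1 new —
  { 1, 2, 3 }  = { 1, 3 } ∪ { 2 }
Iteration 3: 1 new —
  { 4 }  = X∖{ 1, 2, 3 }
Iteration 4: no new sets; the family is a σ-algebra.

σ(𝒞) = { {  }, { 2 }, { 4 }, { 1, 3 }, { 2, 4 }, { 1, 2, 3 }, { 1, 3, 4 }, X }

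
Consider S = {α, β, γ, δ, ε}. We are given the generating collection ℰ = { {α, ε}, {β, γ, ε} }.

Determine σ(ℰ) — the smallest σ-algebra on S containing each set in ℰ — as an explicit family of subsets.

σ(ℰ) (16 sets): { {}, {α}, {δ}, {ε}, {α, δ}, {α, ε}, {β, γ}, {δ, ε}, {α, β, γ}, {α, δ, ε}, {β, γ, δ}, {β, γ, ε}, {α, β, γ, δ}, {α, β, γ, ε}, {β, γ, δ, ε}, S }

Check:
Start: ℰ ∪ {∅, S} = { {}, {α, ε}, {β, γ, ε}, S }.
Iteration 1. New:
  {α, δ}  = ᶜ of {β, γ, ε}
  {β, γ, δ}  = ᶜ of {α, ε}
  {α, β, γ, ε}  = {α, ε} ∪ {β, γ, ε}
Iteration 2 (4 new):
  {δ}  = ᶜ of {α, β, γ, ε}
  {α, δ, ε}  = {α, δ} ∪ {α, ε}
  {α, β, γ, δ}  = {β, γ, δ} ∪ {α, δ}
  {β, γ, δ, ε}  = {β, γ, ε} ∪ {β, γ, δ}
Iteration 3 adds 3:
  {α}  = ᶜ of {β, γ, δ, ε}
  {ε}  = ᶜ of {α, β, γ, δ}
  {β, γ}  = ᶜ of {α, δ, ε}
Iteration 4: 2 new —
  {δ, ε}  = {δ} ∪ {ε}
  {α, β, γ}  = {β, γ} ∪ {α}
Iteration 5 adds nothing — fixpoint reached.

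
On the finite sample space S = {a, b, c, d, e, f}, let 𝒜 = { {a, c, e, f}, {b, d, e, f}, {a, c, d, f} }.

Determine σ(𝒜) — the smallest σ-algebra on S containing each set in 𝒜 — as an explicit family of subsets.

Answer: σ(𝒜) = { ∅, {b}, {d}, {e}, {f}, {a, c}, {b, d}, {b, e}, {b, f}, {d, e}, {d, f}, {e, f}, {a, b, c}, {a, c, d}, {a, c, e}, {a, c, f}, {b, d, e}, {b, d, f}, {b, e, f}, {d, e, f}, {a, b, c, d}, {a, b, c, e}, {a, b, c, f}, {a, c, d, e}, {a, c, d, f}, {a, c, e, f}, {b, d, e, f}, {a, b, c, d, e}, {a, b, c, d, f}, {a, b, c, e, f}, {a, c, d, e, f}, S }

Trace:
Take S₀ = 𝒜 ∪ {∅, S} = { ∅, {a, c, d, f}, {a, c, e, f}, {b, d, e, f}, S }.
Step 1: 4 new —
  {a, c}  = complement {b, d, e, f}
  {b, d}  = complement {a, c, e, f}
  {b, e}  = complement {a, c, d, f}
  {a, c, d, e, f}  = {a, c, e, f} ∪ {a, c, d, f}
  — 9 sets.
Step 2 adds 6:
  {b}  = complement {a, c, d, e, f}
  {b, d, e}  = {b, e} ∪ {b, d}
  {a, b, c, d}  = {a, c} ∪ {b, d}
  {a, b, c, e}  = {b, e} ∪ {a, c}
  {a, b, c, d, f}  = {a, c, d, f} ∪ {b, d}
  {a, b, c, e, f}  = {a, c, e, f} ∪ {b, e}
  — 15 sets.
Step 3: 7 new —
  {d}  = complement {a, b, c, e, f}
  {e}  = complement {a, b, c, d, f}
  {d, f}  = complement {a, b, c, e}
  {e, f}  = complement {a, b, c, d}
  {a, b, c}  = {a, c} ∪ {b}
  {a, c, f}  = complement {b, d, e}
  {a, b, c, d, e}  = {b, e} ∪ {a, b, c, d}
  — 22 sets.
Step 4 adds 8:
  {f}  = complement {a, b, c, d, e}
  {d, e}  = {e} ∪ {d}
  {a, c, d}  = {a, c} ∪ {d}
  {a, c, e}  = {a, c} ∪ {e}
  {b, d, f}  = {b} ∪ {d, f}
  {b, e, f}  = {b, e} ∪ {e, f}
  {d, e, f}  = complement {a, b, c}
  {a, b, c, f}  = {a, c, f} ∪ {b}
  — 30 sets.
Step 5 (2 new):
  {b, f}  = {b} ∪ {f}
  {a, c, d, e}  = {a, c, e} ∪ {d, e}
  — 32 sets.
Step 6: stable.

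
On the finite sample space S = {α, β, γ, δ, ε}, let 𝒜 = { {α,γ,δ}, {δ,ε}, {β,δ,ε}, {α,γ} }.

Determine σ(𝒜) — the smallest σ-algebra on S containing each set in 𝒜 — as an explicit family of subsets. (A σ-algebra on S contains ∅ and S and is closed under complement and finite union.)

Start: 𝒜 ∪ {∅, S} = { {}, {α,γ}, {δ,ε}, {α,γ,δ}, {β,δ,ε}, S }.
Step 1 adds 3:
  {β,ε}  = {α,γ,δ}ᶜ
  {α,β,γ}  = {δ,ε}ᶜ
  {α,γ,δ,ε}  = {δ,ε} ∪ {α,γ,δ}
  (now 9)
Step 2 adds 3:
  {β}  = {α,γ,δ,ε}ᶜ
  {α,β,γ,δ}  = {α,β,γ} ∪ {α,γ,δ}
  {α,β,γ,ε}  = {β,ε} ∪ {α,β,γ}
  (now 12)
Step 3: 2 new —
  {δ}  = {α,β,γ,ε}ᶜ
  {ε}  = {α,β,γ,δ}ᶜ
  (now 14)
Step 4: +2 →
  {β,δ}  = {δ} ∪ {β}
  {α,γ,ε}  = {α,γ} ∪ {ε}
  (now 16)
After Step 5 the family is unchanged; done.

σ(𝒜) = { {}, {β}, {δ}, {ε}, {α,γ}, {β,δ}, {β,ε}, {δ,ε}, {α,β,γ}, {α,γ,δ}, {α,γ,ε}, {β,δ,ε}, {α,β,γ,δ}, {α,β,γ,ε}, {α,γ,δ,ε}, S }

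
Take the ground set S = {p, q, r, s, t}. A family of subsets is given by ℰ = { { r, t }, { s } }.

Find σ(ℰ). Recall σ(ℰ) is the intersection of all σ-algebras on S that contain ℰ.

σ(ℰ) = { {}, { s }, { p, q }, { r, t }, { p, q, s }, { r, s, t }, { p, q, r, t }, S }

Trace:
Start: ℰ ∪ {∅, S} = { {}, { s }, { r, t }, S }.
Step 1: +3 →
  { p, q, s }  = complement { r, t }
  { r, s, t }  = { r, t } ∪ { s }
  { p, q, r, t }  = complement { s }
  — 7 sets.
Step 2 adds 1:
  { p, q }  = complement { r, s, t }
  — 8 sets.
After Step 3 the family is unchanged; done.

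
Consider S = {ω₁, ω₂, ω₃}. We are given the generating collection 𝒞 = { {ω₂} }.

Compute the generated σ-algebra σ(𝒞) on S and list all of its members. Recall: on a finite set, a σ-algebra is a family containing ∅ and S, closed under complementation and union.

Take S₀ = 𝒞 ∪ {∅, S} = { {}, {ω₂}, S }.
Iteration 1: 1 new —
  {ω₁, ω₃}  = complement {ω₂}
  (now 4)
Iteration 2: stable.

|σ(𝒞)| = 4.  σ(𝒞) = { {}, {ω₂}, {ω₁, ω₃}, S }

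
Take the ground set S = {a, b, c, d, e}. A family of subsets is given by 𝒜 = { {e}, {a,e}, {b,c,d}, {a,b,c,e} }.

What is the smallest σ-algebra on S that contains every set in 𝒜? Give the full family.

Start: 𝒜 ∪ {∅, S} = { {}, {e}, {a,e}, {b,c,d}, {a,b,c,e}, S }.
Round 1: +3 →
  {d}  = ᶜ of {a,b,c,e}
  {a,b,c,d}  = ᶜ of {e}
  {b,c,d,e}  = {b,c,d} ∪ {e}
  |family| = 9
Round 2: 3 new —
  {a}  = ᶜ of {b,c,d,e}
  {d,e}  = {e} ∪ {d}
  {a,d,e}  = {a,e} ∪ {d}
  |family| = 12
Round 3 (3 new):
  {a,d}  = {d} ∪ {a}
  {b,c}  = ᶜ of {a,d,e}
  {a,b,c}  = ᶜ of {d,e}
  |family| = 15
Round 4: 1 new —
  {b,c,e}  = ᶜ of {a,d}
  |family| = 16
Round 5: no new sets; the family is a σ-algebra.

Hence σ(𝒜) has 16 members: { {}, {a}, {d}, {e}, {a,d}, {a,e}, {b,c}, {d,e}, {a,b,c}, {a,d,e}, {b,c,d}, {b,c,e}, {a,b,c,d}, {a,b,c,e}, {b,c,d,e}, S }.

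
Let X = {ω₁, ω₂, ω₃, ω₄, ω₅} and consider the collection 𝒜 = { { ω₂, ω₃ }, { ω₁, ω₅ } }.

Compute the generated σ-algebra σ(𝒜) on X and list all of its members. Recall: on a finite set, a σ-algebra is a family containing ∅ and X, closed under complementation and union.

|σ(𝒜)| = 8.  σ(𝒜) = { ∅, { ω₄ }, { ω₁, ω₅ }, { ω₂, ω₃ }, { ω₁, ω₄, ω₅ }, { ω₂, ω₃, ω₄ }, { ω₁, ω₂, ω₃, ω₅ }, X }

Derivation:
Initial family (4 sets): { ∅, { ω₁, ω₅ }, { ω₂, ω₃ }, X }.
Round 1: +3 →
  { ω₁, ω₄, ω₅ }  = { ω₂, ω₃ }ᶜ
  { ω₂, ω₃, ω₄ }  = { ω₁, ω₅ }ᶜ
  { ω₁, ω₂, ω₃, ω₅ }  = { ω₂, ω₃ } ∪ { ω₁, ω₅ }
  [7 total]
Round 2. New:
  { ω₄ }  = { ω₁, ω₂, ω₃, ω₅ }ᶜ
  [8 total]
Round 3 adds nothing — fixpoint reached.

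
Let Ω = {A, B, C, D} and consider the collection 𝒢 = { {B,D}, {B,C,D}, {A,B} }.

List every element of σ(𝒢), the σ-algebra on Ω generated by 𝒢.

Initial family (5 sets): { {}, {A,B}, {B,D}, {B,C,D}, Ω }.
Round 1 adds 4:
  {A}  = ᶜ of {B,C,D}
  {A,C}  = ᶜ of {B,D}
  {C,D}  = ᶜ of {A,B}
  {A,B,D}  = {A,B} ∪ {B,D}
Round 2: 3 new —
  {C}  = ᶜ of {A,B,D}
  {A,B,C}  = {A,B} ∪ {A,C}
  {A,C,D}  = {C,D} ∪ {A,C}
Round 3: +2 →
  {B}  = ᶜ of {A,C,D}
  {D}  = ᶜ of {A,B,C}
Round 4 adds 2:
  {A,D}  = {D} ∪ {A}
  {B,C}  = {C} ∪ {B}
Round 5: closed — nothing new.

Hence σ(𝒢) has 16 members: { {}, {A}, {B}, {C}, {D}, {A,B}, {A,C}, {A,D}, {B,C}, {B,D}, {C,D}, {A,B,C}, {A,B,D}, {A,C,D}, {B,C,D}, Ω }.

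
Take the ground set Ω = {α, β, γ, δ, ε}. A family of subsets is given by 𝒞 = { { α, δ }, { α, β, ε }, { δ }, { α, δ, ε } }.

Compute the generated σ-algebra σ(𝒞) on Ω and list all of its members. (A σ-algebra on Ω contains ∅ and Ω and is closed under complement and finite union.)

|σ(𝒞)| = 32.  σ(𝒞) = { ∅, { α }, { β }, { γ }, { δ }, { ε }, { α, β }, { α, γ }, { α, δ }, { α, ε }, { β, γ }, { β, δ }, { β, ε }, { γ, δ }, { γ, ε }, { δ, ε }, { α, β, γ }, { α, β, δ }, { α, β, ε }, { α, γ, δ }, { α, γ, ε }, { α, δ, ε }, { β, γ, δ }, { β, γ, ε }, { β, δ, ε }, { γ, δ, ε }, { α, β, γ, δ }, { α, β, γ, ε }, { α, β, δ, ε }, { α, γ, δ, ε }, { β, γ, δ, ε }, Ω }

Derivation:
Start: 𝒞 ∪ {∅, Ω} = { ∅, { δ }, { α, δ }, { α, β, ε }, { α, δ, ε }, Ω }.
Step 1: 5 new —
  { β, γ }  = ᶜ of { α, δ, ε }
  { γ, δ }  = ᶜ of { α, β, ε }
  { β, γ, ε }  = ᶜ of { α, δ }
  { α, β, γ, ε }  = ᶜ of { δ }
  { α, β, δ, ε }  = { α, δ, ε } ∪ { α, β, ε }
  — 11 sets.
Step 2 adds 6:
  { γ }  = ᶜ of { α, β, δ, ε }
  { α, γ, δ }  = { γ, δ } ∪ { α, δ }
  { β, γ, δ }  = { γ, δ } ∪ { β, γ }
  { α, β, γ, δ }  = { α, δ } ∪ { β, γ }
  { α, γ, δ, ε }  = { α, δ, ε } ∪ { γ, δ }
  { β, γ, δ, ε }  = { γ, δ } ∪ { β, γ, ε }
  — 17 sets.
Step 3 adds 5:
  { α }  = ᶜ of { β, γ, δ, ε }
  { β }  = ᶜ of { α, γ, δ, ε }
  { ε }  = ᶜ of { α, β, γ, δ }
  { α, ε }  = ᶜ of { β, γ, δ }
  { β, ε }  = ᶜ of { α, γ, δ }
  — 22 sets.
Step 4 (10 new):
  { α, β }  = { β } ∪ { α }
  { α, γ }  = { γ } ∪ { α }
  { β, δ }  = { β } ∪ { δ }
  { γ, ε }  = { ε } ∪ { γ }
  { δ, ε }  = { ε } ∪ { δ }
  { α, β, γ }  = { β, γ } ∪ { α }
  { α, β, δ }  = { β } ∪ { α, δ }
  { α, γ, ε }  = { γ } ∪ { α, ε }
  { β, δ, ε }  = { β, ε } ∪ { δ }
  { γ, δ, ε }  = { γ, δ } ∪ { ε }
  — 32 sets.
Step 5: stable.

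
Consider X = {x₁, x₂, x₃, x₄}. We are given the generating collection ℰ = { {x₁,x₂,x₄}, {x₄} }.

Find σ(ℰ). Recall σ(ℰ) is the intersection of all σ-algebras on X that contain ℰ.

Initial family (4 sets): { {}, {x₄}, {x₁,x₂,x₄}, X }.
Iteration 1 (2 new):
  {x₃}  = X∖{x₁,x₂,x₄}
  {x₁,x₂,x₃}  = X∖{x₄}
  (now 6)
Iteration 2 (1 new):
  {x₃,x₄}  = {x₃} ∪ {x₄}
  (now 7)
Iteration 3 adds 1:
  {x₁,x₂}  = X∖{x₃,x₄}
  (now 8)
After Iteration 4 the family is unchanged; done.

Therefore σ(ℰ) = { {}, {x₃}, {x₄}, {x₁,x₂}, {x₃,x₄}, {x₁,x₂,x₃}, {x₁,x₂,x₄}, X } (|σ(ℰ)| = 8).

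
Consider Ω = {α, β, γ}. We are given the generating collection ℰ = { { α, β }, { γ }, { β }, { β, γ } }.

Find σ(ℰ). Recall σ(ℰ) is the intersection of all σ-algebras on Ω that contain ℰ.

Initial family (6 sets): { {  }, { β }, { γ }, { α, β }, { β, γ }, Ω }.
Pass 1. New:
  { α }  = ᶜ of { β, γ }
  { α, γ }  = ᶜ of { β }
  (now 8)
Pass 2: no new sets; the family is a σ-algebra.

Hence σ(ℰ) has 8 members: { {  }, { α }, { β }, { γ }, { α, β }, { α, γ }, { β, γ }, Ω }.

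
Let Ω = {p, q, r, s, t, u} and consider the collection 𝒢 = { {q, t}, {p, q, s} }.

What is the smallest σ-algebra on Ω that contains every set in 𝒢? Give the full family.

σ(𝒢) = { ∅, {q}, {t}, {p, s}, {q, t}, {r, u}, {p, q, s}, {p, s, t}, {q, r, u}, {r, t, u}, {p, q, s, t}, {p, r, s, u}, {q, r, t, u}, {p, q, r, s, u}, {p, r, s, t, u}, Ω }

Check:
Start: 𝒢 ∪ {∅, Ω} = { ∅, {q, t}, {p, q, s}, Ω }.
Pass 1: +3 →
  {r, t, u}  = {p, q, s}ᶜ
  {p, q, s, t}  = {p, q, s} ∪ {q, t}
  {p, r, s, u}  = {q, t}ᶜ
Pass 2: 4 new —
  {r, u}  = {p, q, s, t}ᶜ
  {q, r, t, u}  = {q, t} ∪ {r, t, u}
  {p, q, r, s, u}  = {p, r, s, u} ∪ {p, q, s}
  {p, r, s, t, u}  = {r, t, u} ∪ {p, r, s, u}
Pass 3: +3 →
  {q}  = {p, r, s, t, u}ᶜ
  {t}  = {p, q, r, s, u}ᶜ
  {p, s}  = {q, r, t, u}ᶜ
Pass 4 adds 2:
  {p, s, t}  = {p, s} ∪ {t}
  {q, r, u}  = {r, u} ∪ {q}
Pass 5: already closed under ᶜ and ∪.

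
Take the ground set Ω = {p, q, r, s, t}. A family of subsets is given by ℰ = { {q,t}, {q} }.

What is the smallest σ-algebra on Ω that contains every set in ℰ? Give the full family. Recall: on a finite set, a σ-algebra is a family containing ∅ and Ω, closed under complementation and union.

σ(ℰ) (8 sets): { {}, {q}, {t}, {q,t}, {p,r,s}, {p,q,r,s}, {p,r,s,t}, Ω }

Check:
Start: ℰ ∪ {∅, Ω} = { {}, {q}, {q,t}, Ω }.
Iteration 1 (2 new):
  {p,r,s}  = {q,t}ᶜ
  {p,r,s,t}  = {q}ᶜ
  — 6 sets.
Iteration 2 adds 1:
  {p,q,r,s}  = {p,r,s} ∪ {q}
  — 7 sets.
Iteration 3 adds 1:
  {t}  = {p,q,r,s}ᶜ
  — 8 sets.
Iteration 4: no new sets; the family is a σ-algebra.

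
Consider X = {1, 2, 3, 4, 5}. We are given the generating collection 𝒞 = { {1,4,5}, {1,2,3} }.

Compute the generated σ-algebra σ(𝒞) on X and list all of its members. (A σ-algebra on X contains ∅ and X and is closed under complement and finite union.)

Seed the family with 𝒞 together with ∅ and X: { ∅, {1,2,3}, {1,4,5}, X }.
Step 1 (2 new):
  {2,3}  = {1,4,5}ᶜ
  {4,5}  = {1,2,3}ᶜ
  (now 6)
Step 2. New:
  {2,3,4,5}  = {4,5} ∪ {2,3}
  (now 7)
Step 3 adds 1:
  {1}  = {2,3,4,5}ᶜ
  (now 8)
Step 4: already closed under ᶜ and ∪.

σ(𝒞) = { ∅, {1}, {2,3}, {4,5}, {1,2,3}, {1,4,5}, {2,3,4,5}, X }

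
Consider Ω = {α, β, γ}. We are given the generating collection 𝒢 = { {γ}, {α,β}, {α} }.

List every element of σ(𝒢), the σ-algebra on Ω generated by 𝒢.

Initial family (5 sets): { ∅, {α}, {γ}, {α,β}, Ω }.
Step 1 adds 2:
  {α,γ}  = {γ} ∪ {α}
  {β,γ}  = Ω∖{α}
Step 2. New:
  {β}  = Ω∖{α,γ}
Step 3: already closed under ᶜ and ∪.

σ(𝒢) = { ∅, {α}, {β}, {γ}, {α,β}, {α,γ}, {β,γ}, Ω }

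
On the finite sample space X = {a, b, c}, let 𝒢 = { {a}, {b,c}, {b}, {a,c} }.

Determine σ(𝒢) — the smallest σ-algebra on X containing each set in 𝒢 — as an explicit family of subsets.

σ(𝒢) (8 sets): { ∅, {a}, {b}, {c}, {a,b}, {a,c}, {b,c}, X }

Check:
Start: 𝒢 ∪ {∅, X} = { ∅, {a}, {b}, {a,c}, {b,c}, X }.
Iteration 1 adds 1:
  {a,b}  = {b} ∪ {a}
  |family| = 7
Iteration 2 adds 1:
  {c}  = {a,b}ᶜ
  |family| = 8
Iteration 3: closed — nothing new.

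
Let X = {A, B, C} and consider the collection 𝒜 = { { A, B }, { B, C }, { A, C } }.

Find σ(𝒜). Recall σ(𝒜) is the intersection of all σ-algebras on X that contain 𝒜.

σ(𝒜) = { {}, { A }, { B }, { C }, { A, B }, { A, C }, { B, C }, X }

Check:
Take S₀ = 𝒜 ∪ {∅, X} = { {}, { A, B }, { A, C }, { B, C }, X }.
Round 1. New:
  { A }  = { B, C }ᶜ
  { B }  = { A, C }ᶜ
  { C }  = { A, B }ᶜ
  [8 total]
Round 2 adds nothing — fixpoint reached.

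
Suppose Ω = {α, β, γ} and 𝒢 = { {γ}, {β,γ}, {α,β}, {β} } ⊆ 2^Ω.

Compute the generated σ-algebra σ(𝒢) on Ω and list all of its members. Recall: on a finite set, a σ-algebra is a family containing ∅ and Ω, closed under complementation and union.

Answer: σ(𝒢) = { {}, {α}, {β}, {γ}, {α,β}, {α,γ}, {β,γ}, Ω }

Derivation:
Initial family (6 sets): { {}, {β}, {γ}, {α,β}, {β,γ}, Ω }.
Iteration 1: +2 →
  {α}  = {β,γ}ᶜ
  {α,γ}  = {β}ᶜ
  — 8 sets.
Iteration 2: already closed under ᶜ and ∪.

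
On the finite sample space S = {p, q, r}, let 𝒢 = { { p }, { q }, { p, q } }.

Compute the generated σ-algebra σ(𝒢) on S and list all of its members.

Start: 𝒢 ∪ {∅, S} = { {  }, { p }, { q }, { p, q }, S }.
Step 1: +3 →
  { r }  = { p, q }ᶜ
  { p, r }  = { q }ᶜ
  { q, r }  = { p }ᶜ
Step 2: already closed under ᶜ and ∪.

σ(𝒢) = { {  }, { p }, { q }, { r }, { p, q }, { p, r }, { q, r }, S }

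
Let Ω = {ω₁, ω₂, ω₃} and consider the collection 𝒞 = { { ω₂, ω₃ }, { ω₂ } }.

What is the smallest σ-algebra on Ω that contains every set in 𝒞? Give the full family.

Start: 𝒞 ∪ {∅, Ω} = { {}, { ω₂ }, { ω₂, ω₃ }, Ω }.
Step 1 (2 new):
  { ω₁ }  = { ω₂, ω₃ }ᶜ
  { ω₁, ω₃ }  = { ω₂ }ᶜ
Step 2 adds 1:
  { ω₁, ω₂ }  = { ω₂ } ∪ { ω₁ }
Step 3 (1 new):
  { ω₃ }  = { ω₁, ω₂ }ᶜ
Step 4: no new sets; the family is a σ-algebra.

|σ(𝒞)| = 8.  σ(𝒞) = { {}, { ω₁ }, { ω₂ }, { ω₃ }, { ω₁, ω₂ }, { ω₁, ω₃ }, { ω₂, ω₃ }, Ω }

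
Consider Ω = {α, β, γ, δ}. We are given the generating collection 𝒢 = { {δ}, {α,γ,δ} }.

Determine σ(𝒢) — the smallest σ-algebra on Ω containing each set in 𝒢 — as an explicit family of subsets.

Initial family (4 sets): { {}, {δ}, {α,γ,δ}, Ω }.
Step 1: 2 new —
  {β}  = ᶜ of {α,γ,δ}
  {α,β,γ}  = ᶜ of {δ}
  |family| = 6
Step 2 (1 new):
  {β,δ}  = {δ} ∪ {β}
  |family| = 7
Step 3: 1 new —
  {α,γ}  = ᶜ of {β,δ}
  |family| = 8
Step 4 adds nothing — fixpoint reached.

|σ(𝒢)| = 8.  σ(𝒢) = { {}, {β}, {δ}, {α,γ}, {β,δ}, {α,β,γ}, {α,γ,δ}, Ω }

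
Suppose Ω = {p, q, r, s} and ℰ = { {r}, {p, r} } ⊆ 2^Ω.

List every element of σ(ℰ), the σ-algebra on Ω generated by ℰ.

Start: ℰ ∪ {∅, Ω} = { ∅, {r}, {p, r}, Ω }.
Pass 1: 2 new —
  {q, s}  = complement {p, r}
  {p, q, s}  = complement {r}
  [6 total]
Pass 2. New:
  {q, r, s}  = {r} ∪ {q, s}
  [7 total]
Pass 3 adds 1:
  {p}  = complement {q, r, s}
  [8 total]
Pass 4: stable.

Therefore σ(ℰ) = { ∅, {p}, {r}, {p, r}, {q, s}, {p, q, s}, {q, r, s}, Ω } (|σ(ℰ)| = 8).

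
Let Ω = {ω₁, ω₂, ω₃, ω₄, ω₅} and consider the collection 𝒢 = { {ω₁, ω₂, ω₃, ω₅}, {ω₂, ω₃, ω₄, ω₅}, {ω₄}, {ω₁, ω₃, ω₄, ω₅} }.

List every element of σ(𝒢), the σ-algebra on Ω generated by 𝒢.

Seed the family with 𝒢 together with ∅ and Ω: { ∅, {ω₄}, {ω₁, ω₂, ω₃, ω₅}, {ω₁, ω₃, ω₄, ω₅}, {ω₂, ω₃, ω₄, ω₅}, Ω }.
Pass 1. New:
  {ω₁}  = ᶜ of {ω₂, ω₃, ω₄, ω₅}
  {ω₂}  = ᶜ of {ω₁, ω₃, ω₄, ω₅}
  [8 total]
Pass 2: +3 →
  {ω₁, ω₂}  = {ω₂} ∪ {ω₁}
  {ω₁, ω₄}  = {ω₄} ∪ {ω₁}
  {ω₂, ω₄}  = {ω₄} ∪ {ω₂}
  [11 total]
Pass 3: 4 new —
  {ω₁, ω₂, ω₄}  = {ω₁, ω₄} ∪ {ω₁, ω₂}
  {ω₁, ω₃, ω₅}  = ᶜ of {ω₂, ω₄}
  {ω₂, ω₃, ω₅}  = ᶜ of {ω₁, ω₄}
  {ω₃, ω₄, ω₅}  = ᶜ of {ω₁, ω₂}
  [15 total]
Pass 4 (1 new):
  {ω₃, ω₅}  = ᶜ of {ω₁, ω₂, ω₄}
  [16 total]
Pass 5: closed — nothing new.

|σ(𝒢)| = 16.  σ(𝒢) = { ∅, {ω₁}, {ω₂}, {ω₄}, {ω₁, ω₂}, {ω₁, ω₄}, {ω₂, ω₄}, {ω₃, ω₅}, {ω₁, ω₂, ω₄}, {ω₁, ω₃, ω₅}, {ω₂, ω₃, ω₅}, {ω₃, ω₄, ω₅}, {ω₁, ω₂, ω₃, ω₅}, {ω₁, ω₃, ω₄, ω₅}, {ω₂, ω₃, ω₄, ω₅}, Ω }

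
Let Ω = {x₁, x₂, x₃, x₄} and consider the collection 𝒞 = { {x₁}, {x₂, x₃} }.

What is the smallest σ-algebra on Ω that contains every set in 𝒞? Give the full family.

Answer: σ(𝒞) = { ∅, {x₁}, {x₄}, {x₁, x₄}, {x₂, x₃}, {x₁, x₂, x₃}, {x₂, x₃, x₄}, Ω }

Check:
Initial family (4 sets): { ∅, {x₁}, {x₂, x₃}, Ω }.
Round 1: +3 →
  {x₁, x₄}  = {x₂, x₃}ᶜ
  {x₁, x₂, x₃}  = {x₂, x₃} ∪ {x₁}
  {x₂, x₃, x₄}  = {x₁}ᶜ
Round 2 adds 1:
  {x₄}  = {x₁, x₂, x₃}ᶜ
Round 3: no new sets; the family is a σ-algebra.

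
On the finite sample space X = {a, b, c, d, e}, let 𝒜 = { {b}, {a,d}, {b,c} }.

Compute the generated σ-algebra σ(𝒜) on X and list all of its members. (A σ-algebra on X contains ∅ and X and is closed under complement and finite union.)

Take S₀ = 𝒜 ∪ {∅, X} = { {}, {b}, {a,d}, {b,c}, X }.
Iteration 1 (5 new):
  {a,b,d}  = {a,d} ∪ {b}
  {a,d,e}  = {b,c}ᶜ
  {b,c,e}  = {a,d}ᶜ
  {a,b,c,d}  = {b,c} ∪ {a,d}
  {a,c,d,e}  = {b}ᶜ
  — 10 sets.
Iteration 2. New:
  {e}  = {a,b,c,d}ᶜ
  {c,e}  = {a,b,d}ᶜ
  {a,b,d,e}  = {a,d,e} ∪ {b}
  — 13 sets.
Iteration 3: +2 →
  {c}  = {a,b,d,e}ᶜ
  {b,e}  = {b} ∪ {e}
  — 15 sets.
Iteration 4. New:
  {a,c,d}  = {b,e}ᶜ
  — 16 sets.
Iteration 5: stable.

σ(𝒜) = { {}, {b}, {c}, {e}, {a,d}, {b,c}, {b,e}, {c,e}, {a,b,d}, {a,c,d}, {a,d,e}, {b,c,e}, {a,b,c,d}, {a,b,d,e}, {a,c,d,e}, X }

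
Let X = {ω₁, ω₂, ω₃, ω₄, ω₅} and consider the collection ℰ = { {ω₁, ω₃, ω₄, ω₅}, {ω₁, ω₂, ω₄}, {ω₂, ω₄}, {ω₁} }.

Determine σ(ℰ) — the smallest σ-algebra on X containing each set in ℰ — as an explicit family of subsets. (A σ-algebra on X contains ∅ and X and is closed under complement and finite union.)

|σ(ℰ)| = 16.  σ(ℰ) = { {}, {ω₁}, {ω₂}, {ω₄}, {ω₁, ω₂}, {ω₁, ω₄}, {ω₂, ω₄}, {ω₃, ω₅}, {ω₁, ω₂, ω₄}, {ω₁, ω₃, ω₅}, {ω₂, ω₃, ω₅}, {ω₃, ω₄, ω₅}, {ω₁, ω₂, ω₃, ω₅}, {ω₁, ω₃, ω₄, ω₅}, {ω₂, ω₃, ω₄, ω₅}, X }

Trace:
Take S₀ = ℰ ∪ {∅, X} = { {}, {ω₁}, {ω₂, ω₄}, {ω₁, ω₂, ω₄}, {ω₁, ω₃, ω₄, ω₅}, X }.
Round 1: +4 →
  {ω₂}  = ᶜ of {ω₁, ω₃, ω₄, ω₅}
  {ω₃, ω₅}  = ᶜ of {ω₁, ω₂, ω₄}
  {ω₁, ω₃, ω₅}  = ᶜ of {ω₂, ω₄}
  {ω₂, ω₃, ω₄, ω₅}  = ᶜ of {ω₁}
  (now 10)
Round 2 adds 3:
  {ω₁, ω₂}  = {ω₂} ∪ {ω₁}
  {ω₂, ω₃, ω₅}  = {ω₂} ∪ {ω₃, ω₅}
  {ω₁, ω₂, ω₃, ω₅}  = {ω₁, ω₃, ω₅} ∪ {ω₂}
  (now 13)
Round 3 adds 3:
  {ω₄}  = ᶜ of {ω₁, ω₂, ω₃, ω₅}
  {ω₁, ω₄}  = ᶜ of {ω₂, ω₃, ω₅}
  {ω₃, ω₄, ω₅}  = ᶜ of {ω₁, ω₂}
  (now 16)
Round 4: stable.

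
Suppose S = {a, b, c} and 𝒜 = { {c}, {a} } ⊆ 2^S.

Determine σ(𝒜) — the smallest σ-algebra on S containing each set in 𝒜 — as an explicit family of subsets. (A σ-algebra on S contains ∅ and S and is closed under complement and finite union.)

Initial family (4 sets): { ∅, {a}, {c}, S }.
Pass 1: 3 new —
  {a, b}  = {c}ᶜ
  {a, c}  = {c} ∪ {a}
  {b, c}  = {a}ᶜ
  [7 total]
Pass 2 (1 new):
  {b}  = {a, c}ᶜ
  [8 total]
Pass 3: no new sets; the family is a σ-algebra.

σ(𝒜) = { ∅, {a}, {b}, {c}, {a, b}, {a, c}, {b, c}, S }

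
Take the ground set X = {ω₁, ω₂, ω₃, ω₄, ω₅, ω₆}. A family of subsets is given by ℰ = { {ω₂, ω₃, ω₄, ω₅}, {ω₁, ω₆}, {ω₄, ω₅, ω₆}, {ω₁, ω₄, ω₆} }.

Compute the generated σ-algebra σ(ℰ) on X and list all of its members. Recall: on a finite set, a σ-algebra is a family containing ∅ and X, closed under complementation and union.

Take S₀ = ℰ ∪ {∅, X} = { {}, {ω₁, ω₆}, {ω₁, ω₄, ω₆}, {ω₄, ω₅, ω₆}, {ω₂, ω₃, ω₄, ω₅}, X }.
Round 1 adds 4:
  {ω₁, ω₂, ω₃}  = ᶜ of {ω₄, ω₅, ω₆}
  {ω₂, ω₃, ω₅}  = ᶜ of {ω₁, ω₄, ω₆}
  {ω₁, ω₄, ω₅, ω₆}  = {ω₁, ω₆} ∪ {ω₄, ω₅, ω₆}
  {ω₂, ω₃, ω₄, ω₅, ω₆}  = {ω₂, ω₃, ω₄, ω₅} ∪ {ω₄, ω₅, ω₆}
  |family| = 10
Round 2. New:
  {ω₁}  = ᶜ of {ω₂, ω₃, ω₄, ω₅, ω₆}
  {ω₂, ω₃}  = ᶜ of {ω₁, ω₄, ω₅, ω₆}
  {ω₁, ω₂, ω₃, ω₅}  = {ω₁, ω₂, ω₃} ∪ {ω₂, ω₃, ω₅}
  {ω₁, ω₂, ω₃, ω₆}  = {ω₁, ω₂, ω₃} ∪ {ω₁, ω₆}
  {ω₁, ω₂, ω₃, ω₄, ω₅}  = {ω₁, ω₂, ω₃} ∪ {ω₂, ω₃, ω₄, ω₅}
  {ω₁, ω₂, ω₃, ω₄, ω₆}  = {ω₁, ω₂, ω₃} ∪ {ω₁, ω₄, ω₆}
  {ω₁, ω₂, ω₃, ω₅, ω₆}  = {ω₁, ω₆} ∪ {ω₂, ω₃, ω₅}
  |family| = 17
Round 3 (5 new):
  {ω₄}  = ᶜ of {ω₁, ω₂, ω₃, ω₅, ω₆}
  {ω₅}  = ᶜ of {ω₁, ω₂, ω₃, ω₄, ω₆}
  {ω₆}  = ᶜ of {ω₁, ω₂, ω₃, ω₄, ω₅}
  {ω₄, ω₅}  = ᶜ of {ω₁, ω₂, ω₃, ω₆}
  {ω₄, ω₆}  = ᶜ of {ω₁, ω₂, ω₃, ω₅}
  |family| = 22
Round 4 adds 10:
  {ω₁, ω₄}  = {ω₁} ∪ {ω₄}
  {ω₁, ω₅}  = {ω₁} ∪ {ω₅}
  {ω₅, ω₆}  = {ω₆} ∪ {ω₅}
  {ω₁, ω₄, ω₅}  = {ω₁} ∪ {ω₄, ω₅}
  {ω₁, ω₅, ω₆}  = {ω₁, ω₆} ∪ {ω₅}
  {ω₂, ω₃, ω₄}  = {ω₂, ω₃} ∪ {ω₄}
  {ω₂, ω₃, ω₆}  = {ω₆} ∪ {ω₂, ω₃}
  {ω₁, ω₂, ω₃, ω₄}  = {ω₁, ω₂, ω₃} ∪ {ω₄}
  {ω₂, ω₃, ω₄, ω₆}  = {ω₂, ω₃} ∪ {ω₄, ω₆}
  {ω₂, ω₃, ω₅, ω₆}  = {ω₆} ∪ {ω₂, ω₃, ω₅}
  |family| = 32
Round 5: stable.

Hence σ(ℰ) has 32 members: { {}, {ω₁}, {ω₄}, {ω₅}, {ω₆}, {ω₁, ω₄}, {ω₁, ω₅}, {ω₁, ω₆}, {ω₂, ω₃}, {ω₄, ω₅}, {ω₄, ω₆}, {ω₅, ω₆}, {ω₁, ω₂, ω₃}, {ω₁, ω₄, ω₅}, {ω₁, ω₄, ω₆}, {ω₁, ω₅, ω₆}, {ω₂, ω₃, ω₄}, {ω₂, ω₃, ω₅}, {ω₂, ω₃, ω₆}, {ω₄, ω₅, ω₆}, {ω₁, ω₂, ω₃, ω₄}, {ω₁, ω₂, ω₃, ω₅}, {ω₁, ω₂, ω₃, ω₆}, {ω₁, ω₄, ω₅, ω₆}, {ω₂, ω₃, ω₄, ω₅}, {ω₂, ω₃, ω₄, ω₆}, {ω₂, ω₃, ω₅, ω₆}, {ω₁, ω₂, ω₃, ω₄, ω₅}, {ω₁, ω₂, ω₃, ω₄, ω₆}, {ω₁, ω₂, ω₃, ω₅, ω₆}, {ω₂, ω₃, ω₄, ω₅, ω₆}, X }.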